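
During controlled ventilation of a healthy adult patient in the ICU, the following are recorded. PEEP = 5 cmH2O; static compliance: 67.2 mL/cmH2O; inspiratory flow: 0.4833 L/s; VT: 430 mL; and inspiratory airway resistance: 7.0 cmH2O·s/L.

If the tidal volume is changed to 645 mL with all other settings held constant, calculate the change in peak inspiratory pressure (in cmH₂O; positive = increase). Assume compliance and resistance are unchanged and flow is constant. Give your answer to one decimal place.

3.2

PIP = Vt/C + R·V̇ + PEEP (constant-flow equation of motion).
Only the elastic term changes: ΔPIP = ΔVt / C = (645 − 430) / 67.2 = 3.199 cmH2O.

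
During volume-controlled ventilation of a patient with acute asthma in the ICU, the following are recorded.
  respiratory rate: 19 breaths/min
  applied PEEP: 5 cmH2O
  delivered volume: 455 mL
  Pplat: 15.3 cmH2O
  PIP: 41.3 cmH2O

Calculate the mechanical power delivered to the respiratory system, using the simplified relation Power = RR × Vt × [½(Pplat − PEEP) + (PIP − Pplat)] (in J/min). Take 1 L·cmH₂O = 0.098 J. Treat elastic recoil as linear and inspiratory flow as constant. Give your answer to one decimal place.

26.4

Per-breath work = Vt × [½(Pplat−PEEP) + (PIP−Pplat)] = 0.455 × [0.5×10.3 + 26.0] = 0.455 × 31.15 = 14.173 L·cmH2O.
Power = 19 × 14.173 = 269.29 L·cmH2O/min.
× 0.098 J/(L·cmH2O) → 26.39 J/min.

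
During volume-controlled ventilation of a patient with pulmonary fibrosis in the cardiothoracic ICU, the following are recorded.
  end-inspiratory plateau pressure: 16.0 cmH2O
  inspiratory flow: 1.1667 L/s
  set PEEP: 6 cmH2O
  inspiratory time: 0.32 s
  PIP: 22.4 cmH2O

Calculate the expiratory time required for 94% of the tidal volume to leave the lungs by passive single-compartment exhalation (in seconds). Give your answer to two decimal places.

0.58

Vt = flow × Ti = 1.1667 L/s × 0.32 s × 1000 mL/L = 373.34 mL.
R = (PIP − Pplat)/V̇ = (22.4 − 16.0) / 1.1667 = 6.4/1.1667 = 5.486 cmH2O·s/L.
C = Vt/(Pplat − PEEP) = 373.34 / (16.0 − 6) = 373.34/10.0 = 37.334 mL/cmH2O.
τ = R × C = 5.486 × 0.03733 L/cmH2O = 0.2048 s.
t = −τ·ln(1 − 0.94) = −0.2048·ln(0.06) = 0.5762 s.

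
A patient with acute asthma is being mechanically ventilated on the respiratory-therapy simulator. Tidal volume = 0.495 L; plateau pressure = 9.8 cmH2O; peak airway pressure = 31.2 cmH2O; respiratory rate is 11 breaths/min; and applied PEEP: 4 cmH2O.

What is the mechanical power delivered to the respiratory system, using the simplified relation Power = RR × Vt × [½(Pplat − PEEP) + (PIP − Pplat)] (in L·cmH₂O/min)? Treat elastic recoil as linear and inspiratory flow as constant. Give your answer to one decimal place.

132.3

Per-breath work = Vt × [½(Pplat−PEEP) + (PIP−Pplat)] = 0.495 × [0.5×5.8 + 21.4] = 0.495 × 24.3 = 12.029 L·cmH2O.
Power = 11 × 12.029 = 132.32 L·cmH2O/min.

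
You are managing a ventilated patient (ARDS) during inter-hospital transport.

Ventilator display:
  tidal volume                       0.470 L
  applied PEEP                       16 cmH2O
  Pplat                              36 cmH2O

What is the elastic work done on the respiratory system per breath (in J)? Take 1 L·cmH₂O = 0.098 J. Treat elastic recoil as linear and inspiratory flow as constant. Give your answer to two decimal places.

Elastic work ≈ ½ × (Pplat − PEEP) × Vt = 0.5 × (36 − 16) × 0.470 L = 0.5 × 20.0 × 0.470 = 4.7 L·cmH2O.
× 0.098 J/(L·cmH2O) → 0.4606 J.

0.46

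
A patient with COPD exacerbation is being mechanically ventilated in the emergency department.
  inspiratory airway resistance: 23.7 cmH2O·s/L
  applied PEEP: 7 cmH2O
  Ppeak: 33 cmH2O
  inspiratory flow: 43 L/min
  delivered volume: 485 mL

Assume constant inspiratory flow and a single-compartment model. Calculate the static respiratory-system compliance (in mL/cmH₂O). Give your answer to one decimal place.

53.8

Flow: 43 L/min ÷ 60 = 0.7167 L/s.
Equation of motion (constant flow): PIP = Vt/C + R·V̇ + PEEP.
Vt/C = PIP − R·V̇ − PEEP = 33 − 23.7×0.7167 − 7 = 33 − 16.986 − 7 = 9.014 cmH2O.
C = Vt / 9.014 = 485 / 9.014 = 53.805 mL/cmH2O.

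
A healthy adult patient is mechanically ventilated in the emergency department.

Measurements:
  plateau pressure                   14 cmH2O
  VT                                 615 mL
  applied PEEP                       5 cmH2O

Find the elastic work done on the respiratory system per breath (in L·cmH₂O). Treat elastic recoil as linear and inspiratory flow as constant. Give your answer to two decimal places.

2.77

Elastic work ≈ ½ × (Pplat − PEEP) × Vt = 0.5 × (14 − 5) × 0.615 L = 0.5 × 9.0 × 0.615 = 2.768 L·cmH2O.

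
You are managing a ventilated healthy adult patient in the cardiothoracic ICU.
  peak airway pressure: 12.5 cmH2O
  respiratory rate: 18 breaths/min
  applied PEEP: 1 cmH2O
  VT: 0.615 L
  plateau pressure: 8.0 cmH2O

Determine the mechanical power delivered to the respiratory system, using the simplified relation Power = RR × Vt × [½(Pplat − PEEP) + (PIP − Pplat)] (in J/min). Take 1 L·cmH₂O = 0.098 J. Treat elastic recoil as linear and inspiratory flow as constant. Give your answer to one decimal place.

8.7

Per-breath work = Vt × [½(Pplat−PEEP) + (PIP−Pplat)] = 0.615 × [0.5×7.0 + 4.5] = 0.615 × 8.0 = 4.92 L·cmH2O.
Power = 18 × 4.92 = 88.56 L·cmH2O/min.
× 0.098 J/(L·cmH2O) → 8.679 J/min.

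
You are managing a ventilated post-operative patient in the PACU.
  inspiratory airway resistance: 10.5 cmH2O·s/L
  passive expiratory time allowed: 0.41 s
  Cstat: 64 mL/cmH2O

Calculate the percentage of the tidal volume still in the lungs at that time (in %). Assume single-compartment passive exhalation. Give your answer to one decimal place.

54.3

τ = R × C = 10.5 × 64 mL/cmH2O = 10.5 × 0.064 L/cmH2O = 0.672 s.
Passive exhalation: V(t)/V₀ = e^(−t/τ) = e^(−0.41/0.672) = 0.5433.
Fraction remaining = 0.5433 → 54.33%.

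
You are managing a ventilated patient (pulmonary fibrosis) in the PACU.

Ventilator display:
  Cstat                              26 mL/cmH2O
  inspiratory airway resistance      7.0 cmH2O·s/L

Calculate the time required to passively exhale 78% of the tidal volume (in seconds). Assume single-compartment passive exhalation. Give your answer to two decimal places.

0.28

τ = R × C = 7.0 × 26 mL/cmH2O = 7.0 × 0.026 L/cmH2O = 0.182 s.
Exhaled fraction f = 1 − e^(−t/τ) → t = −τ·ln(1 − f) = −0.182·ln(0.22) = 0.2756 s.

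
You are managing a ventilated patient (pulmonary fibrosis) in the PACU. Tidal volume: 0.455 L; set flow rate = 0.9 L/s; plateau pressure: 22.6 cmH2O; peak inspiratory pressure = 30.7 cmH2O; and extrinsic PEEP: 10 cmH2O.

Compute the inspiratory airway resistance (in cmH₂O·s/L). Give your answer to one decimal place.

Raw = (PIP − Pplat) / flow = (30.7 − 22.6) / 0.9 = 8.1 / 0.9 = 9.0 cmH2O·s/L.

9.0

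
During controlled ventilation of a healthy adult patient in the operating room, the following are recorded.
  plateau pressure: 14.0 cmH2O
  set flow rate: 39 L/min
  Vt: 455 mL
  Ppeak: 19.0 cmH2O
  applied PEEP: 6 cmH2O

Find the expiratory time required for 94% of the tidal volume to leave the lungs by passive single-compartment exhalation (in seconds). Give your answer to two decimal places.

1.23

Flow: 39 L/min ÷ 60 = 0.65 L/s.
R = (PIP − Pplat)/V̇ = (19.0 − 14.0) / 0.65 = 5.0/0.65 = 7.692 cmH2O·s/L.
C = Vt/(Pplat − PEEP) = 455.0 / (14.0 − 6) = 455.0/8.0 = 56.875 mL/cmH2O.
τ = R × C = 7.692 × 0.05688 L/cmH2O = 0.4375 s.
t = −τ·ln(1 − 0.94) = −0.4375·ln(0.06) = 1.231 s.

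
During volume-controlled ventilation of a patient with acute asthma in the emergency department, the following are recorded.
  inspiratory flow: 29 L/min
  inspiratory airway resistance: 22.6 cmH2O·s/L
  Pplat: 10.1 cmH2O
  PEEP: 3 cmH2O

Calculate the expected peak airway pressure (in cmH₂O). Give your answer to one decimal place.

Flow: 29 L/min ÷ 60 = 0.4833 L/s.
PIP = Pplat + Raw × flow = 10.1 + 22.6 × 0.4833 = 10.1 + 10.923 = 21.023 cmH2O.

21.0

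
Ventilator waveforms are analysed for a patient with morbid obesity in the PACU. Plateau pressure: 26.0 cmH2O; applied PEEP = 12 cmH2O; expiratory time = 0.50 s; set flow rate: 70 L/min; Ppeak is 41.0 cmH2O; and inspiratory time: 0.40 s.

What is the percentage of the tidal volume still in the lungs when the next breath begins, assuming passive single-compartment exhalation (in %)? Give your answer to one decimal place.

Flow: 70 L/min ÷ 60 = 1.1667 L/s.
Vt = flow × Ti = 1.1667 L/s × 0.40 s × 1000 mL/L = 466.68 mL.
R = (PIP − Pplat)/V̇ = (41.0 − 26.0) / 1.1667 = 15.0/1.1667 = 12.857 cmH2O·s/L.
C = Vt/(Pplat − PEEP) = 466.68 / (26.0 − 12) = 466.68/14.0 = 33.334 mL/cmH2O.
τ = R × C = 12.857 × 0.03333 L/cmH2O = 0.4285 s.
Fraction remaining at end-expiration = e^(−Te/τ) = e^(−0.50/0.4285) = 0.3113 → 31.13%.

31.1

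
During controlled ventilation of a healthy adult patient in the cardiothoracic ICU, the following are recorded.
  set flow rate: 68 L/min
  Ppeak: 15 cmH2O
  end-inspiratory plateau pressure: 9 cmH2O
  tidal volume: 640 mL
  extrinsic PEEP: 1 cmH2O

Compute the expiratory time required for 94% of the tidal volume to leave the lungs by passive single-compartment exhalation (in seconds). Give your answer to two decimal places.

1.19

Flow: 68 L/min ÷ 60 = 1.1333 L/s.
R = (PIP − Pplat)/V̇ = (15 − 9) / 1.1333 = 6.0/1.1333 = 5.294 cmH2O·s/L.
C = Vt/(Pplat − PEEP) = 640.0 / (9 − 1) = 640.0/8.0 = 80.0 mL/cmH2O.
τ = R × C = 5.294 × 0.08 L/cmH2O = 0.4235 s.
t = −τ·ln(1 − 0.94) = −0.4235·ln(0.06) = 1.191 s.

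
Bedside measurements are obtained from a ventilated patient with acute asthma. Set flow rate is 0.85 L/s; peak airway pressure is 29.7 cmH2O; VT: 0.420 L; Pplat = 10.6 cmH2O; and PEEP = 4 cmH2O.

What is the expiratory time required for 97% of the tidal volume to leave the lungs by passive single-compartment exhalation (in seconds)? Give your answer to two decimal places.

R = (PIP − Pplat)/V̇ = (29.7 − 10.6) / 0.85 = 19.1/0.85 = 22.471 cmH2O·s/L.
C = Vt/(Pplat − PEEP) = 420.0 / (10.6 − 4) = 420.0/6.6 = 63.636 mL/cmH2O.
τ = R × C = 22.471 × 0.06364 L/cmH2O = 1.43 s.
t = −τ·ln(1 − 0.97) = −1.43·ln(0.03) = 5.014 s.

5.01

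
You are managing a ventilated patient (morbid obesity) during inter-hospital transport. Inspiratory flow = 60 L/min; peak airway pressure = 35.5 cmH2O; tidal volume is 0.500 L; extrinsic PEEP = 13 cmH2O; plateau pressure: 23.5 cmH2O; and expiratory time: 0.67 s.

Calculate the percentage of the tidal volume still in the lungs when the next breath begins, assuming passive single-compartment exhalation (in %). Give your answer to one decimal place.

Flow: 60 L/min ÷ 60 = 1 L/s.
R = (PIP − Pplat)/V̇ = (35.5 − 23.5) / 1 = 12.0/1 = 12.0 cmH2O·s/L.
C = Vt/(Pplat − PEEP) = 500.0 / (23.5 − 13) = 500.0/10.5 = 47.619 mL/cmH2O.
τ = R × C = 12.0 × 0.04762 L/cmH2O = 0.5714 s.
Fraction remaining at end-expiration = e^(−Te/τ) = e^(−0.67/0.5714) = 0.3096 → 30.96%.

31.0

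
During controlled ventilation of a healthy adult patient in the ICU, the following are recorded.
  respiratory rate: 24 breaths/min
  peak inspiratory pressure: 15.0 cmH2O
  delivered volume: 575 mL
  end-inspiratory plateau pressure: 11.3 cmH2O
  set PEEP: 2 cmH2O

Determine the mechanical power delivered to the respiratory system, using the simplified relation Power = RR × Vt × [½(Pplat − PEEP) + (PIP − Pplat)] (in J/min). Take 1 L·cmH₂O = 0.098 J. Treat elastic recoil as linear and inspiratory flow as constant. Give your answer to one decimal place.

11.3

Per-breath work = Vt × [½(Pplat−PEEP) + (PIP−Pplat)] = 0.575 × [0.5×9.3 + 3.7] = 0.575 × 8.35 = 4.801 L·cmH2O.
Power = 24 × 4.801 = 115.22 L·cmH2O/min.
× 0.098 J/(L·cmH2O) → 11.292 J/min.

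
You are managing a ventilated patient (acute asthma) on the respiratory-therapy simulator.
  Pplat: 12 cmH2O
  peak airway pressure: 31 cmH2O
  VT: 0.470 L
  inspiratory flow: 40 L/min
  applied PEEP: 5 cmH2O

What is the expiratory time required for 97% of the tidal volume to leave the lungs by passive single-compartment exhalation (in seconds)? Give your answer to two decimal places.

Flow: 40 L/min ÷ 60 = 0.6667 L/s.
R = (PIP − Pplat)/V̇ = (31 − 12) / 0.6667 = 19.0/0.6667 = 28.499 cmH2O·s/L.
C = Vt/(Pplat − PEEP) = 470.0 / (12 − 5) = 470.0/7.0 = 67.143 mL/cmH2O.
τ = R × C = 28.499 × 0.06714 L/cmH2O = 1.913 s.
t = −τ·ln(1 − 0.97) = −1.913·ln(0.03) = 6.708 s.

6.71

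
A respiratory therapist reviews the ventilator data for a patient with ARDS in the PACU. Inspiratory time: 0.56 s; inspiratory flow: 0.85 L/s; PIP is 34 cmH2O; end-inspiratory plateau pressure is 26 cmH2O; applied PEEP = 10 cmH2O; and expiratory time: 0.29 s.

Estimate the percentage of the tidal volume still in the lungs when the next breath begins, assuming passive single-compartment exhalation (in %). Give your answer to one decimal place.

35.5

Vt = flow × Ti = 0.85 L/s × 0.56 s × 1000 mL/L = 476.0 mL.
R = (PIP − Pplat)/V̇ = (34 − 26) / 0.85 = 8.0/0.85 = 9.412 cmH2O·s/L.
C = Vt/(Pplat − PEEP) = 476.0 / (26 − 10) = 476.0/16.0 = 29.75 mL/cmH2O.
τ = R × C = 9.412 × 0.02975 L/cmH2O = 0.28 s.
Fraction remaining at end-expiration = e^(−Te/τ) = e^(−0.29/0.28) = 0.355 → 35.5%.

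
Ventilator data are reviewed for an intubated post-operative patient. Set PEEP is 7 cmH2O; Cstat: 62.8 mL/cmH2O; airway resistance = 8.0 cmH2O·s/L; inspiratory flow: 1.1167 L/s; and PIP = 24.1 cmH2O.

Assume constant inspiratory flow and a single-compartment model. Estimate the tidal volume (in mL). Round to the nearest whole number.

513

Equation of motion (constant flow): PIP = Vt/C + R·V̇ + PEEP.
Vt/C = PIP − R·V̇ − PEEP = 24.1 − 8.934 − 7 = 8.166 cmH2O.
Vt = C × 8.166 = 62.8 × 8.166 = 512.82 mL.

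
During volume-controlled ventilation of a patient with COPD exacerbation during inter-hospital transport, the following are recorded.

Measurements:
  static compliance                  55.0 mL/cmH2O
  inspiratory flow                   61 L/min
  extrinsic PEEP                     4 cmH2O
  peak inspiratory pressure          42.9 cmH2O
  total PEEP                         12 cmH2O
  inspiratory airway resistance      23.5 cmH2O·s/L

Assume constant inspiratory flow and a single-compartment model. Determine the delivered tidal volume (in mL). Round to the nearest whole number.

Flow: 61 L/min ÷ 60 = 1.0167 L/s.
Total PEEP = 12 cmH2O (set 4 + intrinsic 8); this is the baseline alveolar pressure.
Equation of motion (constant flow): PIP = Vt/C + R·V̇ + PEEP.
Vt/C = PIP − R·V̇ − PEEP = 42.9 − 23.892 − 12 = 7.008 cmH2O.
Vt = C × 7.008 = 55.0 × 7.008 = 385.44 mL.

385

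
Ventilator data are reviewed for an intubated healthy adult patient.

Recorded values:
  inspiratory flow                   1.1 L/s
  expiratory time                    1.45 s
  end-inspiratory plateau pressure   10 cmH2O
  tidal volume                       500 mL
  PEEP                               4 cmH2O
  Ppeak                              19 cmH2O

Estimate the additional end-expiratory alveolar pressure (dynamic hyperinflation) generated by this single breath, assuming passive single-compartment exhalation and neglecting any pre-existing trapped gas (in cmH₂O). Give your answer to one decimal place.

R = (PIP − Pplat)/V̇ = (19 − 10) / 1.1 = 9.0/1.1 = 8.182 cmH2O·s/L.
C = Vt/(Pplat − PEEP) = 500.0 / (10 − 4) = 500.0/6.0 = 83.333 mL/cmH2O.
τ = R × C = 8.182 × 0.08333 L/cmH2O = 0.6818 s.
Fraction remaining = e^(−Te/τ) = e^(−1.45/0.6818) = 0.1192; trapped volume = 500.0 × 0.1192 = 59.6 mL.
Additional alveolar pressure from trapping ≈ V_trapped / C = 59.6 / 83.333 = 0.7152 cmH2O.

0.7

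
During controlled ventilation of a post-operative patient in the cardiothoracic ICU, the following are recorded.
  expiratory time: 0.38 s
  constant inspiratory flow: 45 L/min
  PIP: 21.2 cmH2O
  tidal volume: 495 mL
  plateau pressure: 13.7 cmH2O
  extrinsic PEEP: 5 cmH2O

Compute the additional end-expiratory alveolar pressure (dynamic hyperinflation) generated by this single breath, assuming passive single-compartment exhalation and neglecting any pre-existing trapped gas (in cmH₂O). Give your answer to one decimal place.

4.5

Flow: 45 L/min ÷ 60 = 0.75 L/s.
R = (PIP − Pplat)/V̇ = (21.2 − 13.7) / 0.75 = 7.5/0.75 = 10.0 cmH2O·s/L.
C = Vt/(Pplat − PEEP) = 495.0 / (13.7 − 5) = 495.0/8.7 = 56.897 mL/cmH2O.
τ = R × C = 10.0 × 0.0569 L/cmH2O = 0.569 s.
Fraction remaining = e^(−Te/τ) = e^(−0.38/0.569) = 0.5128; trapped volume = 495.0 × 0.5128 = 253.84 mL.
Additional alveolar pressure from trapping ≈ V_trapped / C = 253.84 / 56.897 = 4.461 cmH2O.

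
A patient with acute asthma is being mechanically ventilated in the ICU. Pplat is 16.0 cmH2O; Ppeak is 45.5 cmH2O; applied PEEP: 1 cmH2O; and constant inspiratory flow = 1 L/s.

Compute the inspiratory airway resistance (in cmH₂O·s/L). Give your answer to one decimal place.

29.5

Raw = (PIP − Pplat) / flow = (45.5 − 16.0) / 1 = 29.5 / 1 = 29.5 cmH2O·s/L.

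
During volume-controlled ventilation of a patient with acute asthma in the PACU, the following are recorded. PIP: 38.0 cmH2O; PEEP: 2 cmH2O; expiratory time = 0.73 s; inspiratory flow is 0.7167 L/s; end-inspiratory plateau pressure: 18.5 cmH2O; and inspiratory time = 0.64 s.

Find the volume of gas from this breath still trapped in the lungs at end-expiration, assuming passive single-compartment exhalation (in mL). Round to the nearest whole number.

175

Vt = flow × Ti = 0.7167 L/s × 0.64 s × 1000 mL/L = 458.69 mL.
R = (PIP − Pplat)/V̇ = (38.0 − 18.5) / 0.7167 = 19.5/0.7167 = 27.208 cmH2O·s/L.
C = Vt/(Pplat − PEEP) = 458.69 / (18.5 − 2) = 458.69/16.5 = 27.799 mL/cmH2O.
τ = R × C = 27.208 × 0.0278 L/cmH2O = 0.7564 s.
Fraction remaining = e^(−Te/τ) = e^(−0.73/0.7564) = 0.3809.
Trapped volume = 458.69 × 0.3809 = 174.72 mL.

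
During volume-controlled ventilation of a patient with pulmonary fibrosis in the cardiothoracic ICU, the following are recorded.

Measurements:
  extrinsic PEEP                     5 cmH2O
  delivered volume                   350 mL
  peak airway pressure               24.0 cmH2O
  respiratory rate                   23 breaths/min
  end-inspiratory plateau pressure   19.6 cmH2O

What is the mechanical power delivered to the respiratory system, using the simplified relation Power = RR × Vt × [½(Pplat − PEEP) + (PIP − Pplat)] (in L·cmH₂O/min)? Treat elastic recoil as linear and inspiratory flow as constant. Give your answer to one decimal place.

Per-breath work = Vt × [½(Pplat−PEEP) + (PIP−Pplat)] = 0.350 × [0.5×14.6 + 4.4] = 0.350 × 11.7 = 4.095 L·cmH2O.
Power = 23 × 4.095 = 94.185 L·cmH2O/min.

94.2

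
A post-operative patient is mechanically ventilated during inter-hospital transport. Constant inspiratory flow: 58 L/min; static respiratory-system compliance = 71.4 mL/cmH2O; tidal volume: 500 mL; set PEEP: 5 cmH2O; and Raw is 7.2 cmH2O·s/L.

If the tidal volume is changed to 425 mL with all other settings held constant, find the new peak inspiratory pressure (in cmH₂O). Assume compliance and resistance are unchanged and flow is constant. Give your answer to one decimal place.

17.9

Flow: 58 L/min ÷ 60 = 0.9667 L/s.
PIP = Vt/C + R·V̇ + PEEP (constant-flow equation of motion).
Only the elastic term changes: ΔPIP = ΔVt / C = (425 − 500) / 71.4 = -1.05 cmH2O.
Original PIP = 500/71.4 + 7.2×0.9667 + 5 = 18.963 cmH2O; new PIP = 18.963 + (-1.05) = 17.913 cmH2O.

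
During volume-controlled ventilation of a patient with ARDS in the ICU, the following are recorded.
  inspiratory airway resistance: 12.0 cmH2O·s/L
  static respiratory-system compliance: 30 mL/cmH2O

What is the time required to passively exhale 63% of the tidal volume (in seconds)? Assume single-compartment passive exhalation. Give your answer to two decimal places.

0.36

τ = R × C = 12.0 × 30 mL/cmH2O = 12.0 × 0.030 L/cmH2O = 0.36 s.
Exhaled fraction f = 1 − e^(−t/τ) → t = −τ·ln(1 − f) = −0.36·ln(0.37) = 0.3579 s.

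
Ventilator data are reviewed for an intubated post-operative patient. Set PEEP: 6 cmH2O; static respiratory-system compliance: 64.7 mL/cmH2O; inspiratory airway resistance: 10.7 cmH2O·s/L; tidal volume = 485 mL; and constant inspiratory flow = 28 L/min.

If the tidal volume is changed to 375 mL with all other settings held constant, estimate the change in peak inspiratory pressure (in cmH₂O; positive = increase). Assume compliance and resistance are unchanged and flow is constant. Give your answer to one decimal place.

-1.7

PIP = Vt/C + R·V̇ + PEEP (constant-flow equation of motion).
Only the elastic term changes: ΔPIP = ΔVt / C = (375 − 485) / 64.7 = -1.7 cmH2O.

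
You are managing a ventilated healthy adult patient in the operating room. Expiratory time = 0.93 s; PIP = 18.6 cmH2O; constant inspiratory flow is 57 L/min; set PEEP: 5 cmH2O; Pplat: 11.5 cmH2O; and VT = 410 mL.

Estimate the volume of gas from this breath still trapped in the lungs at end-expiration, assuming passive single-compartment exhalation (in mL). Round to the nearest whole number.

Flow: 57 L/min ÷ 60 = 0.95 L/s.
R = (PIP − Pplat)/V̇ = (18.6 − 11.5) / 0.95 = 7.1/0.95 = 7.474 cmH2O·s/L.
C = Vt/(Pplat − PEEP) = 410.0 / (11.5 − 5) = 410.0/6.5 = 63.077 mL/cmH2O.
τ = R × C = 7.474 × 0.06308 L/cmH2O = 0.4715 s.
Fraction remaining = e^(−Te/τ) = e^(−0.93/0.4715) = 0.1391.
Trapped volume = 410.0 × 0.1391 = 57.031 mL.

57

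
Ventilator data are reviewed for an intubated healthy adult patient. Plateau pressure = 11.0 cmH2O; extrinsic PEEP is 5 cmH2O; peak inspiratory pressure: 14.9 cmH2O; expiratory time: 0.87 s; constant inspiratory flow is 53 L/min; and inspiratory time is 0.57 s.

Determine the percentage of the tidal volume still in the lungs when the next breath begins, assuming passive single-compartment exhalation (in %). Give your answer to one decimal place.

9.6

Flow: 53 L/min ÷ 60 = 0.8833 L/s.
Vt = flow × Ti = 0.8833 L/s × 0.57 s × 1000 mL/L = 503.48 mL.
R = (PIP − Pplat)/V̇ = (14.9 − 11.0) / 0.8833 = 3.9/0.8833 = 4.415 cmH2O·s/L.
C = Vt/(Pplat − PEEP) = 503.48 / (11.0 − 5) = 503.48/6.0 = 83.913 mL/cmH2O.
τ = R × C = 4.415 × 0.08391 L/cmH2O = 0.3705 s.
Fraction remaining at end-expiration = e^(−Te/τ) = e^(−0.87/0.3705) = 0.09554 → 9.554%.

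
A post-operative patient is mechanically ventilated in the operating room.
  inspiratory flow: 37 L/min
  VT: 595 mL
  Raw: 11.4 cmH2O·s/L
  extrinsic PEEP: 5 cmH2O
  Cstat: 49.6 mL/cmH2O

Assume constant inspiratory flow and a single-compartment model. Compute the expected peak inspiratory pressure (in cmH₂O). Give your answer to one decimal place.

Flow: 37 L/min ÷ 60 = 0.6167 L/s.
Equation of motion (constant flow): PIP = Vt/C + R·V̇ + PEEP.
PIP = 595/49.6 + 11.4×0.6167 + 5 = 11.996 + 7.03 + 5 = 24.026 cmH2O.

24.0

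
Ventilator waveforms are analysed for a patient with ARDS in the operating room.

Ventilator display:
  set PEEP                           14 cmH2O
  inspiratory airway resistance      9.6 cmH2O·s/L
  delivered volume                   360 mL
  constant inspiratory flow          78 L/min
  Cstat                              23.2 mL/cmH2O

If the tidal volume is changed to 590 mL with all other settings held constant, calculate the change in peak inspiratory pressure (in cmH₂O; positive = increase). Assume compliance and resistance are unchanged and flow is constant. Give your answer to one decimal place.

9.9

PIP = Vt/C + R·V̇ + PEEP (constant-flow equation of motion).
Only the elastic term changes: ΔPIP = ΔVt / C = (590 − 360) / 23.2 = 9.914 cmH2O.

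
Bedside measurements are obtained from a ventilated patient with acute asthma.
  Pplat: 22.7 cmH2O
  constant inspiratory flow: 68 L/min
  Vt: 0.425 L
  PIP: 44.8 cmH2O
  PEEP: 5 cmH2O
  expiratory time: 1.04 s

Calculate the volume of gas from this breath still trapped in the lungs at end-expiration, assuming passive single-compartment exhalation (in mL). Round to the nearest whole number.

Flow: 68 L/min ÷ 60 = 1.1333 L/s.
R = (PIP − Pplat)/V̇ = (44.8 − 22.7) / 1.1333 = 22.1/1.1333 = 19.501 cmH2O·s/L.
C = Vt/(Pplat − PEEP) = 425.0 / (22.7 − 5) = 425.0/17.7 = 24.011 mL/cmH2O.
τ = R × C = 19.501 × 0.02401 L/cmH2O = 0.4682 s.
Fraction remaining = e^(−Te/τ) = e^(−1.04/0.4682) = 0.1085.
Trapped volume = 425.0 × 0.1085 = 46.113 mL.

46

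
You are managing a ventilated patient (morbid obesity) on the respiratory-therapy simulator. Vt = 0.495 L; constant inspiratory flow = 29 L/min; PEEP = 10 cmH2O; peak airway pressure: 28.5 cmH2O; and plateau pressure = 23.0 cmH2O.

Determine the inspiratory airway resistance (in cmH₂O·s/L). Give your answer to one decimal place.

11.4

Flow: 29 L/min ÷ 60 = 0.4833 L/s.
Raw = (PIP − Pplat) / flow = (28.5 − 23.0) / 0.4833 = 5.5 / 0.4833 = 11.38 cmH2O·s/L.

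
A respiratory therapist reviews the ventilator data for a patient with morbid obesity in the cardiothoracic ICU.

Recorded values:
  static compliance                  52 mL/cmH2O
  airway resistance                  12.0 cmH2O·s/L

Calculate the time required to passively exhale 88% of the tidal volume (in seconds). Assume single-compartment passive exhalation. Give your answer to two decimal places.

1.32

τ = R × C = 12.0 × 52 mL/cmH2O = 12.0 × 0.052 L/cmH2O = 0.624 s.
Exhaled fraction f = 1 − e^(−t/τ) → t = −τ·ln(1 − f) = −0.624·ln(0.12) = 1.323 s.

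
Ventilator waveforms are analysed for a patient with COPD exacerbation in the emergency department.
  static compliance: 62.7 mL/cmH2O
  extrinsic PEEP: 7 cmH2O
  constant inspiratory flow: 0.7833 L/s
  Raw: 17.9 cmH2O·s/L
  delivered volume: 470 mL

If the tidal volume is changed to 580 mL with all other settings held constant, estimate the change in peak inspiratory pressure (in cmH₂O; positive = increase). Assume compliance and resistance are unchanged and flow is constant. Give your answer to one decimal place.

PIP = Vt/C + R·V̇ + PEEP (constant-flow equation of motion).
Only the elastic term changes: ΔPIP = ΔVt / C = (580 − 470) / 62.7 = 1.754 cmH2O.

1.8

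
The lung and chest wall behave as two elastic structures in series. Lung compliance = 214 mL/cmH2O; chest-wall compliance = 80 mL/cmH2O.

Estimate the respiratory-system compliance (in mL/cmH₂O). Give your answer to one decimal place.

Lung and chest wall are elastances in series: 1/Crs = 1/CL + 1/Ccw.
1/Crs = 1/214 + 1/80 = 0.01717.
Crs = 58.241 mL/cmH2O.

58.2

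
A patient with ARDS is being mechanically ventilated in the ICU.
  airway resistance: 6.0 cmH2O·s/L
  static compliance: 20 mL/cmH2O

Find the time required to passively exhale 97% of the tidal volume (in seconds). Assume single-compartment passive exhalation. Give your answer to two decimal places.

0.42

τ = R × C = 6.0 × 20 mL/cmH2O = 6.0 × 0.020 L/cmH2O = 0.12 s.
Exhaled fraction f = 1 − e^(−t/τ) → t = −τ·ln(1 − f) = −0.12·ln(0.03) = 0.4208 s.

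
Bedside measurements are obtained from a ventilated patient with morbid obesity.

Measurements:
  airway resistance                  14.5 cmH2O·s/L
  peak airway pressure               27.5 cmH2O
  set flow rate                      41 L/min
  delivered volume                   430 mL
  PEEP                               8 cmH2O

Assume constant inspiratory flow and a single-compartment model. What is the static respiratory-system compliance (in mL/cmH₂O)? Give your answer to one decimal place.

Flow: 41 L/min ÷ 60 = 0.6833 L/s.
Equation of motion (constant flow): PIP = Vt/C + R·V̇ + PEEP.
Vt/C = PIP − R·V̇ − PEEP = 27.5 − 14.5×0.6833 − 8 = 27.5 − 9.908 − 8 = 9.592 cmH2O.
C = Vt / 9.592 = 430 / 9.592 = 44.829 mL/cmH2O.

44.8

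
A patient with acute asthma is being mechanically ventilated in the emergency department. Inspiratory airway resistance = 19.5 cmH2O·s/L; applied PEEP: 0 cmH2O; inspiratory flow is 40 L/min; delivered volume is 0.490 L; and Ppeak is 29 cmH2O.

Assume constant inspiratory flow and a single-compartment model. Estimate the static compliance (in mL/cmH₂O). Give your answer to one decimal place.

Flow: 40 L/min ÷ 60 = 0.6667 L/s.
Equation of motion (constant flow): PIP = Vt/C + R·V̇ + PEEP.
Vt/C = PIP − R·V̇ − PEEP = 29 − 19.5×0.6667 − 0 = 29 − 13.001 − 0 = 15.999 cmH2O.
C = Vt / 15.999 = 490 / 15.999 = 30.627 mL/cmH2O.

30.6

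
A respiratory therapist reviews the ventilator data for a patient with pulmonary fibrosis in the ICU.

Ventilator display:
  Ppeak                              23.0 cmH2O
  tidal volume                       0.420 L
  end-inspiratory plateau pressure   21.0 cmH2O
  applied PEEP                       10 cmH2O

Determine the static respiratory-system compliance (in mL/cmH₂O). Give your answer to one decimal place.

Cstat = Vt / (Pplat − PEEP) = 420 / (21.0 − 10) = 420 / 11.0 = 38.182 mL/cmH2O.

38.2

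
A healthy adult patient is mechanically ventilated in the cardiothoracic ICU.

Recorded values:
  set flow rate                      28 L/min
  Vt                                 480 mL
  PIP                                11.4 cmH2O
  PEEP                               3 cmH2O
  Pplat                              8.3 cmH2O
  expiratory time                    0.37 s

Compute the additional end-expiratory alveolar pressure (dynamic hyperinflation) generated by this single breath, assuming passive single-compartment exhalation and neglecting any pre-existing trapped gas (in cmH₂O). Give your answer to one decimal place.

2.9

Flow: 28 L/min ÷ 60 = 0.4667 L/s.
R = (PIP − Pplat)/V̇ = (11.4 − 8.3) / 0.4667 = 3.1/0.4667 = 6.642 cmH2O·s/L.
C = Vt/(Pplat − PEEP) = 480.0 / (8.3 − 3) = 480.0/5.3 = 90.566 mL/cmH2O.
τ = R × C = 6.642 × 0.09057 L/cmH2O = 0.6016 s.
Fraction remaining = e^(−Te/τ) = e^(−0.37/0.6016) = 0.5406; trapped volume = 480.0 × 0.5406 = 259.49 mL.
Additional alveolar pressure from trapping ≈ V_trapped / C = 259.49 / 90.566 = 2.865 cmH2O.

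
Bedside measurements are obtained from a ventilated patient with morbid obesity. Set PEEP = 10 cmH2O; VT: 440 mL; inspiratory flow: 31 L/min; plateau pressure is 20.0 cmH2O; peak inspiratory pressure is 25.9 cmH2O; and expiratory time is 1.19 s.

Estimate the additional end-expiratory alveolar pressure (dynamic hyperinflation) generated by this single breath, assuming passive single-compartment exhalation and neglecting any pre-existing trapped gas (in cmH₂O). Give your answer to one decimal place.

0.9

Flow: 31 L/min ÷ 60 = 0.5167 L/s.
R = (PIP − Pplat)/V̇ = (25.9 − 20.0) / 0.5167 = 5.9/0.5167 = 11.419 cmH2O·s/L.
C = Vt/(Pplat − PEEP) = 440.0 / (20.0 − 10) = 440.0/10.0 = 44.0 mL/cmH2O.
τ = R × C = 11.419 × 0.044 L/cmH2O = 0.5024 s.
Fraction remaining = e^(−Te/τ) = e^(−1.19/0.5024) = 0.09361; trapped volume = 440.0 × 0.09361 = 41.188 mL.
Additional alveolar pressure from trapping ≈ V_trapped / C = 41.188 / 44.0 = 0.9361 cmH2O.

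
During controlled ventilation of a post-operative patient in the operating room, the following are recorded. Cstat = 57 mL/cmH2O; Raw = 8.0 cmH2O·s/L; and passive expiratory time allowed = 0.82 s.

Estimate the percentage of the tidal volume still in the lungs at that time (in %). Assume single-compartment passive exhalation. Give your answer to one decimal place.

τ = R × C = 8.0 × 57 mL/cmH2O = 8.0 × 0.057 L/cmH2O = 0.456 s.
Passive exhalation: V(t)/V₀ = e^(−t/τ) = e^(−0.82/0.456) = 0.1656.
Fraction remaining = 0.1656 → 16.56%.

16.6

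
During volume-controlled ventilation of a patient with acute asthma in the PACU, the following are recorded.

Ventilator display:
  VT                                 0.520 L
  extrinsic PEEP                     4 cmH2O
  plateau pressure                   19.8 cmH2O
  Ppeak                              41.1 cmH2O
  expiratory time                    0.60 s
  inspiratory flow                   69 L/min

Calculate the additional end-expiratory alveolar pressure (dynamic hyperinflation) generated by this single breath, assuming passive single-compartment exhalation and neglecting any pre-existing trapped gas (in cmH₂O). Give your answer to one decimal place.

5.9

Flow: 69 L/min ÷ 60 = 1.15 L/s.
R = (PIP − Pplat)/V̇ = (41.1 − 19.8) / 1.15 = 21.3/1.15 = 18.522 cmH2O·s/L.
C = Vt/(Pplat − PEEP) = 520.0 / (19.8 − 4) = 520.0/15.8 = 32.911 mL/cmH2O.
τ = R × C = 18.522 × 0.03291 L/cmH2O = 0.6096 s.
Fraction remaining = e^(−Te/τ) = e^(−0.60/0.6096) = 0.3737; trapped volume = 520.0 × 0.3737 = 194.32 mL.
Additional alveolar pressure from trapping ≈ V_trapped / C = 194.32 / 32.911 = 5.904 cmH2O.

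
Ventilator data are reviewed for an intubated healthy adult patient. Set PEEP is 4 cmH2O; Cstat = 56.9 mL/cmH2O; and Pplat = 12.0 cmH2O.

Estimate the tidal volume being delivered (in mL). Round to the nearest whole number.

455

Vt = Cstat × (Pplat − PEEP) = 56.9 × (12.0 − 4) = 56.9 × 8.0 = 455.2 mL.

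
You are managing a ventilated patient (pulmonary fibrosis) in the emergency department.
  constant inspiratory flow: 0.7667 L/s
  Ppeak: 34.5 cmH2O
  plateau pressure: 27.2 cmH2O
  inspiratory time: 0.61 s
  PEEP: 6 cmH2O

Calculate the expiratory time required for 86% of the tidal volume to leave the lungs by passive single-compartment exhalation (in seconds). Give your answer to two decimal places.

Vt = flow × Ti = 0.7667 L/s × 0.61 s × 1000 mL/L = 467.69 mL.
R = (PIP − Pplat)/V̇ = (34.5 − 27.2) / 0.7667 = 7.3/0.7667 = 9.521 cmH2O·s/L.
C = Vt/(Pplat − PEEP) = 467.69 / (27.2 − 6) = 467.69/21.2 = 22.061 mL/cmH2O.
τ = R × C = 9.521 × 0.02206 L/cmH2O = 0.21 s.
t = −τ·ln(1 − 0.86) = −0.21·ln(0.14) = 0.4129 s.

0.41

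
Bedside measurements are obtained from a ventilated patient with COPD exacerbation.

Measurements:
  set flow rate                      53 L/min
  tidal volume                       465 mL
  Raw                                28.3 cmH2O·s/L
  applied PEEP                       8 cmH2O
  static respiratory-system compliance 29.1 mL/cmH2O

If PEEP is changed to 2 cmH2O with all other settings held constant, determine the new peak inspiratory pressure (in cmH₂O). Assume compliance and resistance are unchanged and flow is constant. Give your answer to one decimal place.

43.0

Flow: 53 L/min ÷ 60 = 0.8833 L/s.
PIP = Vt/C + R·V̇ + PEEP (constant-flow equation of motion).
Only the baseline term changes: ΔPIP = ΔPEEP = 2 − 8 = -6.0 cmH2O.
Original PIP = 465/29.1 + 28.3×0.8833 + 8 = 48.977 cmH2O; new PIP = 48.977 + (-6.0) = 42.977 cmH2O.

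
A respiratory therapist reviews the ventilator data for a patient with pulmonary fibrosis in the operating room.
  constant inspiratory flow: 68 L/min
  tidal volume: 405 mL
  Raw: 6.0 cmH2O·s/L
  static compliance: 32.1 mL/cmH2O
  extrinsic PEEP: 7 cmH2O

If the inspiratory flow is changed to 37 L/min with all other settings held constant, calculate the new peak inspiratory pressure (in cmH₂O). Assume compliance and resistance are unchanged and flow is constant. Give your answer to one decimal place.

23.3

Flow: 68 L/min ÷ 60 = 1.1333 L/s.
New flow: 37 L/min ÷ 60 = 0.6167 L/s.
PIP = Vt/C + R·V̇ + PEEP (constant-flow equation of motion).
Only the resistive term changes: ΔPIP = R × ΔV̇ = 6.0 × (0.6167 − 1.1333) = 6.0 × -0.5166 = -3.1 cmH2O.
Original PIP = 405/32.1 + 6.0×1.1333 + 7 = 26.417 cmH2O; new PIP = 26.417 + (-3.1) = 23.317 cmH2O.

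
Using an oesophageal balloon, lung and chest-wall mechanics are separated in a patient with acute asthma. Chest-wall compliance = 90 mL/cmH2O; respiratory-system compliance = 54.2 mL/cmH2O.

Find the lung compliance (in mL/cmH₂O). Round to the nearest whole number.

136

1/CL = 1/Crs − 1/Ccw.
1/CL = 1/54.2 − 1/90 = 0.007339.
CL = 136.26 mL/cmH2O.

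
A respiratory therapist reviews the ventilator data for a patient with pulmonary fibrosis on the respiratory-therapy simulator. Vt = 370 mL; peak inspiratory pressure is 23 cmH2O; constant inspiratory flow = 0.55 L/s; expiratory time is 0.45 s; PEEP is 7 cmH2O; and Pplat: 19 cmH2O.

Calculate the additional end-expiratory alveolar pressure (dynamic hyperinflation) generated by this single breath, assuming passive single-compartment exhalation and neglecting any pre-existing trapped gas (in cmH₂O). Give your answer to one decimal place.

R = (PIP − Pplat)/V̇ = (23 − 19) / 0.55 = 4.0/0.55 = 7.273 cmH2O·s/L.
C = Vt/(Pplat − PEEP) = 370.0 / (19 − 7) = 370.0/12.0 = 30.833 mL/cmH2O.
τ = R × C = 7.273 × 0.03083 L/cmH2O = 0.2242 s.
Fraction remaining = e^(−Te/τ) = e^(−0.45/0.2242) = 0.1344; trapped volume = 370.0 × 0.1344 = 49.728 mL.
Additional alveolar pressure from trapping ≈ V_trapped / C = 49.728 / 30.833 = 1.613 cmH2O.

1.6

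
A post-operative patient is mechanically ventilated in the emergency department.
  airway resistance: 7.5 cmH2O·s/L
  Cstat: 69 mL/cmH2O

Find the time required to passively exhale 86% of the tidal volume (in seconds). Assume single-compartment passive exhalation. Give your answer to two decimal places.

τ = R × C = 7.5 × 69 mL/cmH2O = 7.5 × 0.069 L/cmH2O = 0.5175 s.
Exhaled fraction f = 1 − e^(−t/τ) → t = −τ·ln(1 − f) = −0.5175·ln(0.14) = 1.017 s.

1.02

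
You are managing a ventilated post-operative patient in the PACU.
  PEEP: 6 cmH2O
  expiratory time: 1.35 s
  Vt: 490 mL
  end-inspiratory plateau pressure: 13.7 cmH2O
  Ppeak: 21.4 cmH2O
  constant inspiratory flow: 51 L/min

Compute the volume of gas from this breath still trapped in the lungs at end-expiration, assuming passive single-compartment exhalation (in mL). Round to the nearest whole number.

Flow: 51 L/min ÷ 60 = 0.85 L/s.
R = (PIP − Pplat)/V̇ = (21.4 − 13.7) / 0.85 = 7.7/0.85 = 9.059 cmH2O·s/L.
C = Vt/(Pplat − PEEP) = 490.0 / (13.7 − 6) = 490.0/7.7 = 63.636 mL/cmH2O.
τ = R × C = 9.059 × 0.06364 L/cmH2O = 0.5765 s.
Fraction remaining = e^(−Te/τ) = e^(−1.35/0.5765) = 0.09616.
Trapped volume = 490.0 × 0.09616 = 47.118 mL.

47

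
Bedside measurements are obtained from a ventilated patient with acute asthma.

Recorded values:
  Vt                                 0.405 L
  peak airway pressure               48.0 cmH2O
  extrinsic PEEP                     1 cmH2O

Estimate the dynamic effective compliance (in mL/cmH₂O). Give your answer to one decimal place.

8.6

Dynamic compliance = Vt / (PIP − PEEP) = 405 / (48.0 − 1) = 405 / 47.0 = 8.617 mL/cmH2O.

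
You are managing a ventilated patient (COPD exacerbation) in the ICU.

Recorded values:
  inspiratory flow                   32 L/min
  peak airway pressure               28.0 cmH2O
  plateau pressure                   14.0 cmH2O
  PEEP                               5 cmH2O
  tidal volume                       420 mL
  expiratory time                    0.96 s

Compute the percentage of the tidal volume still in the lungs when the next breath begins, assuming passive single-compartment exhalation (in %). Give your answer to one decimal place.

45.7

Flow: 32 L/min ÷ 60 = 0.5333 L/s.
R = (PIP − Pplat)/V̇ = (28.0 − 14.0) / 0.5333 = 14.0/0.5333 = 26.252 cmH2O·s/L.
C = Vt/(Pplat − PEEP) = 420.0 / (14.0 − 5) = 420.0/9.0 = 46.667 mL/cmH2O.
τ = R × C = 26.252 × 0.04667 L/cmH2O = 1.225 s.
Fraction remaining at end-expiration = e^(−Te/τ) = e^(−0.96/1.225) = 0.4567 → 45.67%.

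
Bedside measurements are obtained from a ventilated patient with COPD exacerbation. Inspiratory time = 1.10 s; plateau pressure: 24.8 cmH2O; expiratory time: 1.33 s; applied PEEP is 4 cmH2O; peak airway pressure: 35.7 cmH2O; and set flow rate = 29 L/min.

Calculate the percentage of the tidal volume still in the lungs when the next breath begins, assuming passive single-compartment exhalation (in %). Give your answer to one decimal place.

Flow: 29 L/min ÷ 60 = 0.4833 L/s.
Vt = flow × Ti = 0.4833 L/s × 1.10 s × 1000 mL/L = 531.63 mL.
R = (PIP − Pplat)/V̇ = (35.7 − 24.8) / 0.4833 = 10.9/0.4833 = 22.553 cmH2O·s/L.
C = Vt/(Pplat − PEEP) = 531.63 / (24.8 − 4) = 531.63/20.8 = 25.559 mL/cmH2O.
τ = R × C = 22.553 × 0.02556 L/cmH2O = 0.5765 s.
Fraction remaining at end-expiration = e^(−Te/τ) = e^(−1.33/0.5765) = 0.09956 → 9.956%.

10.0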